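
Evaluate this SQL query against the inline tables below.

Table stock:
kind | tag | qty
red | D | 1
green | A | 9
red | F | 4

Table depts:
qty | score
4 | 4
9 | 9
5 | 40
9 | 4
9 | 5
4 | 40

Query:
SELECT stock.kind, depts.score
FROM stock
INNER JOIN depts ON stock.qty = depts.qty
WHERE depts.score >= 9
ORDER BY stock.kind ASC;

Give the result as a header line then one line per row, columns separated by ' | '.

After JOIN depts (5 rows):
stock.kind | stock.tag | stock.qty | depts.qty | depts.score
green | A | 9 | 9 | 9
green | A | 9 | 9 | 4
green | A | 9 | 9 | 5
red | F | 4 | 4 | 4
red | F | 4 | 4 | 40
After WHERE (2 rows):
stock.kind | stock.tag | stock.qty | depts.qty | depts.score
green | A | 9 | 9 | 9
red | F | 4 | 4 | 40
After SELECT (2 rows):
stock.kind | depts.score
green | 9
red | 40
After ORDER BY (2 rows):
stock.kind | depts.score
green | 9
red | 40

== RESULT ==
stock.kind | depts.score
green | 9
red | 40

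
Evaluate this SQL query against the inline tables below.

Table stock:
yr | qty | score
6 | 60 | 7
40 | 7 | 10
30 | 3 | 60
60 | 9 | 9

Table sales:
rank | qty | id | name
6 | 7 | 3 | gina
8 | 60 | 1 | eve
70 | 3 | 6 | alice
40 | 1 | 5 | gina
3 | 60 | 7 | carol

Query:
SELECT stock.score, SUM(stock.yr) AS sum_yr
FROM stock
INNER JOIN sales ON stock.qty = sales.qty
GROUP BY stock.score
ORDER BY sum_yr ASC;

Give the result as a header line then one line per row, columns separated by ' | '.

After JOIN sales (4 rows):
stock.yr | stock.qty | stock.score | sales.rank | sales.qty | sales.id | sales.name
6 | 60 | 7 | 8 | 60 | 1 | eve
6 | 60 | 7 | 3 | 60 | 7 | carol
40 | 7 | 10 | 6 | 7 | 3 | gina
30 | 3 | 60 | 70 | 3 | 6 | alice
After GROUP BY (3 rows):
stock.score | sum_yr
7 | 12
10 | 40
60 | 30
After ORDER BY (3 rows):
stock.score | sum_yr
7 | 12
60 | 30
10 | 40

== RESULT ==
stock.score | sum_yr
7 | 12
60 | 30
10 | 40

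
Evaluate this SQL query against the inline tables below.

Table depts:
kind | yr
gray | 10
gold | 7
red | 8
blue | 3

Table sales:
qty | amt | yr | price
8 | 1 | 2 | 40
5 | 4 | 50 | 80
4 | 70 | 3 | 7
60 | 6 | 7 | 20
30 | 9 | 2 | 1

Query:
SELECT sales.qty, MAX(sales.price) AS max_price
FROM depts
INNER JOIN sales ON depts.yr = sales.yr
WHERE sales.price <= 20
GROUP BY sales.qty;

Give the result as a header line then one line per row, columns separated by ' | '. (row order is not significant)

After JOIN sales (2 rows):
depts.kind | depts.yr | sales.qty | sales.amt | sales.yr | sales.price
gold | 7 | 60 | 6 | 7 | 20
blue | 3 | 4 | 70 | 3 | 7
After WHERE (2 rows):
depts.kind | depts.yr | sales.qty | sales.amt | sales.yr | sales.price
gold | 7 | 60 | 6 | 7 | 20
blue | 3 | 4 | 70 | 3 | 7
After GROUP BY (2 rows):
sales.qty | max_price
60 | 20
4 | 7

== RESULT ==
sales.qty | max_price
60 | 20
4 | 7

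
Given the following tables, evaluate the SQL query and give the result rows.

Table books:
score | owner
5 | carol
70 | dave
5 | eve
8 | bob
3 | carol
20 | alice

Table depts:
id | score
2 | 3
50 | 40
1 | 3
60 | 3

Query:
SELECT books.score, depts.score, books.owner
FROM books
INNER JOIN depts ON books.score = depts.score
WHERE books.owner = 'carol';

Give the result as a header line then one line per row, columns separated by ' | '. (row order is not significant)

After JOIN depts (3 rows):
books.score | books.owner | depts.id | depts.score
3 | carol | 2 | 3
3 | carol | 1 | 3
3 | carol | 60 | 3
After WHERE (3 rows):
books.score | books.owner | depts.id | depts.score
3 | carol | 2 | 3
3 | carol | 1 | 3
3 | carol | 60 | 3
After SELECT (3 rows):
books.score | depts.score | books.owner
3 | 3 | carol
3 | 3 | carol
3 | 3 | carol

== RESULT ==
books.score | depts.score | books.owner
3 | 3 | carol
3 | 3 | carol
3 | 3 | carol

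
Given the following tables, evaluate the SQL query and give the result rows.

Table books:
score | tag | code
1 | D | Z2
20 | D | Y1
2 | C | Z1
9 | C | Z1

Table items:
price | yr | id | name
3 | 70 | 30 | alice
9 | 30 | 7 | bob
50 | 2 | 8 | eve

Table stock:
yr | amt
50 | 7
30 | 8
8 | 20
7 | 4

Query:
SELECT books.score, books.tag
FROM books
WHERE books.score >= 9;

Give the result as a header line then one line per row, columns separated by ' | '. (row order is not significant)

== RESULT ==
books.score | books.tag
20 | D
9 | C

Derivation:
After WHERE (2 rows):
books.score | books.tag | books.code
20 | D | Y1
9 | C | Z1
After SELECT (2 rows):
books.score | books.tag
20 | D
9 | C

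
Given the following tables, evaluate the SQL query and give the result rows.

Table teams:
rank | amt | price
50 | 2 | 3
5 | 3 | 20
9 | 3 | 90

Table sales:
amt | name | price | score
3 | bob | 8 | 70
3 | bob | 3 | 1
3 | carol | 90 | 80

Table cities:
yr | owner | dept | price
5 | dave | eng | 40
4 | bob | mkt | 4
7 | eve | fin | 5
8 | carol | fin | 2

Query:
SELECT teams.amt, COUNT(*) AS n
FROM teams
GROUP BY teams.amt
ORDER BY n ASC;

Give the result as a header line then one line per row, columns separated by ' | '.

== RESULT ==
teams.amt | n
2 | 1
3 | 2

Derivation:
After GROUP BY (2 rows):
teams.amt | n
2 | 1
3 | 2
After ORDER BY (2 rows):
teams.amt | n
2 | 1
3 | 2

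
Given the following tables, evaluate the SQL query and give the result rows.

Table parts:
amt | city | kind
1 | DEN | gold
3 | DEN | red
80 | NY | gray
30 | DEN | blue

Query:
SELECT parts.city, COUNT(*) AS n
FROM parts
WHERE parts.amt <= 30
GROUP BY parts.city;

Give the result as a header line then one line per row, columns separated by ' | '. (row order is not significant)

== RESULT ==
parts.city | n
DEN | 3

Derivation:
After WHERE (3 rows):
parts.amt | parts.city | parts.kind
1 | DEN | gold
3 | DEN | red
30 | DEN | blue
After GROUP BY (1 rows):
parts.city | n
DEN | 3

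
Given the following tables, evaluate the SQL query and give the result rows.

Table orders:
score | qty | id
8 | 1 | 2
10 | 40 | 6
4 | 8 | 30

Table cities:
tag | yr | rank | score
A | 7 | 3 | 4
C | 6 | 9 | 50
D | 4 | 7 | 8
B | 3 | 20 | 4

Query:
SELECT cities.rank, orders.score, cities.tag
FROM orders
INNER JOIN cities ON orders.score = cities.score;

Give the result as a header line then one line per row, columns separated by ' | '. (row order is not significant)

After JOIN cities (3 rows):
orders.score | orders.qty | orders.id | cities.tag | cities.yr | cities.rank | cities.score
8 | 1 | 2 | D | 4 | 7 | 8
4 | 8 | 30 | A | 7 | 3 | 4
4 | 8 | 30 | B | 3 | 20 | 4
After SELECT (3 rows):
cities.rank | orders.score | cities.tag
7 | 8 | D
3 | 4 | A
20 | 4 | B

== RESULT ==
cities.rank | orders.score | cities.tag
7 | 8 | D
3 | 4 | A
20 | 4 | B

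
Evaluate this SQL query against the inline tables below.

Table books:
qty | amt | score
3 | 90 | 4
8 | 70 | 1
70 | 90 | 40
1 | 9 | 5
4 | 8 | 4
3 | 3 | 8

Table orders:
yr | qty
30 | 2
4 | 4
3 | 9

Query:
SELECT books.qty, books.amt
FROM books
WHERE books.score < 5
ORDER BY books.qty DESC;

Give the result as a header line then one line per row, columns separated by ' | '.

== RESULT ==
books.qty | books.amt
8 | 70
4 | 8
3 | 90

Derivation:
After WHERE (3 rows):
books.qty | books.amt | books.score
3 | 90 | 4
8 | 70 | 1
4 | 8 | 4
After SELECT (3 rows):
books.qty | books.amt
3 | 90
8 | 70
4 | 8
After ORDER BY (3 rows):
books.qty | books.amt
8 | 70
4 | 8
3 | 90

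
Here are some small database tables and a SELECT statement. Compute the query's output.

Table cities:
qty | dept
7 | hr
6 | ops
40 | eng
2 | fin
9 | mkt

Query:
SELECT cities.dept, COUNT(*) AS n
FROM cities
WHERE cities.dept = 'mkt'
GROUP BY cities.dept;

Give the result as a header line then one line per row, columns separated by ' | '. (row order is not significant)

After WHERE (1 rows):
cities.qty | cities.dept
9 | mkt
After GROUP BY (1 rows):
cities.dept | n
mkt | 1

== RESULT ==
cities.dept | n
mkt | 1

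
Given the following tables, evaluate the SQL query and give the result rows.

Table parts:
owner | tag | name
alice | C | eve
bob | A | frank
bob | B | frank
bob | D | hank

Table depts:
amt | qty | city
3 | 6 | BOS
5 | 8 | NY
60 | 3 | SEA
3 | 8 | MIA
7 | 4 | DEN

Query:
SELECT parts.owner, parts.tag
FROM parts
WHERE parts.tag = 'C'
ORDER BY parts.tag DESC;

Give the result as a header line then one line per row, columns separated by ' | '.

== RESULT ==
parts.owner | parts.tag
alice | C

Derivation:
After WHERE (1 rows):
parts.owner | parts.tag | parts.name
alice | C | eve
After SELECT (1 rows):
parts.owner | parts.tag
alice | C
After ORDER BY (1 rows):
parts.owner | parts.tag
alice | C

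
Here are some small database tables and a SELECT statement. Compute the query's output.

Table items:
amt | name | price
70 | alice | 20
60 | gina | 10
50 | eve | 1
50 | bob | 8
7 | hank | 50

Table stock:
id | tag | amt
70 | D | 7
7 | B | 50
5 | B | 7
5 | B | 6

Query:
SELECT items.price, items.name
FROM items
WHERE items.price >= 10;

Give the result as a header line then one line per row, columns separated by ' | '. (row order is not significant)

After WHERE (3 rows):
items.amt | items.name | items.price
70 | alice | 20
60 | gina | 10
7 | hank | 50
After SELECT (3 rows):
items.price | items.name
20 | alice
10 | gina
50 | hank

== RESULT ==
items.price | items.name
20 | alice
10 | gina
50 | hank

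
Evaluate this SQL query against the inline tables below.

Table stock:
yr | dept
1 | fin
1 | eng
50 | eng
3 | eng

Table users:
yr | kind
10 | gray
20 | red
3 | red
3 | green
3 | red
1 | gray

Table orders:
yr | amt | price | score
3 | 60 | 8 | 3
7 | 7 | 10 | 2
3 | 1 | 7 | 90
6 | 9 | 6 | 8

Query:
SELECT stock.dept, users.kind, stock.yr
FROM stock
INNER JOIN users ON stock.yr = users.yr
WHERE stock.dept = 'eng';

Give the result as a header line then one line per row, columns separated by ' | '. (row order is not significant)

After JOIN users (5 rows):
stock.yr | stock.dept | users.yr | users.kind
1 | fin | 1 | gray
1 | eng | 1 | gray
3 | eng | 3 | red
3 | eng | 3 | green
3 | eng | 3 | red
After WHERE (4 rows):
stock.yr | stock.dept | users.yr | users.kind
1 | eng | 1 | gray
3 | eng | 3 | red
3 | eng | 3 | green
3 | eng | 3 | red
After SELECT (4 rows):
stock.dept | users.kind | stock.yr
eng | gray | 1
eng | red | 3
eng | green | 3
eng | red | 3

== RESULT ==
stock.dept | users.kind | stock.yr
eng | gray | 1
eng | red | 3
eng | green | 3
eng | red | 3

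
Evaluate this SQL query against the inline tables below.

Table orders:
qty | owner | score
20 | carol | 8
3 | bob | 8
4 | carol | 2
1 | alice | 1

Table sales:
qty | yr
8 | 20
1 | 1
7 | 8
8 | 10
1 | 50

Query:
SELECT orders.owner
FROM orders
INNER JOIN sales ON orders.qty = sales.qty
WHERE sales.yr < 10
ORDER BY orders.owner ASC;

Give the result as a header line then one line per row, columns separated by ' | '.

After JOIN sales (2 rows):
orders.qty | orders.owner | orders.score | sales.qty | sales.yr
1 | alice | 1 | 1 | 1
1 | alice | 1 | 1 | 50
After WHERE (1 rows):
orders.qty | orders.owner | orders.score | sales.qty | sales.yr
1 | alice | 1 | 1 | 1
After SELECT (1 rows):
orders.owner
alice
After ORDER BY (1 rows):
orders.owner
alice

== RESULT ==
orders.owner
alice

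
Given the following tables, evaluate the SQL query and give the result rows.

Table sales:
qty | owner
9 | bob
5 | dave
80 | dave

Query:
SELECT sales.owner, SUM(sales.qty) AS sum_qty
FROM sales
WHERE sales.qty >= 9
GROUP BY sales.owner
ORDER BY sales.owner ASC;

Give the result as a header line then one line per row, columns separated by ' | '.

== RESULT ==
sales.owner | sum_qty
bob | 9
dave | 80

Derivation:
After WHERE (2 rows):
sales.qty | sales.owner
9 | bob
80 | dave
After GROUP BY (2 rows):
sales.owner | sum_qty
bob | 9
dave | 80
After ORDER BY (2 rows):
sales.owner | sum_qty
bob | 9
dave | 80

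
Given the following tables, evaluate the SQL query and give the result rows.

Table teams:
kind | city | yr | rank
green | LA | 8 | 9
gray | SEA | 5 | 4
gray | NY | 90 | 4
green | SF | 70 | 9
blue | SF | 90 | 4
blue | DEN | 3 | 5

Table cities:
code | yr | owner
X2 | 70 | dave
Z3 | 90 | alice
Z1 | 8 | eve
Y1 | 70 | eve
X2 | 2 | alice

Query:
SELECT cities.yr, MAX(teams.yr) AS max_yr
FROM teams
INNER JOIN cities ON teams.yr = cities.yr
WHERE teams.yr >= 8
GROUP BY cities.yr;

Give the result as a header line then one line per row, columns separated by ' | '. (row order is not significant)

After JOIN cities (5 rows):
teams.kind | teams.city | teams.yr | teams.rank | cities.code | cities.yr | cities.owner
green | LA | 8 | 9 | Z1 | 8 | eve
gray | NY | 90 | 4 | Z3 | 90 | alice
green | SF | 70 | 9 | X2 | 70 | dave
green | SF | 70 | 9 | Y1 | 70 | eve
blue | SF | 90 | 4 | Z3 | 90 | alice
After WHERE (5 rows):
teams.kind | teams.city | teams.yr | teams.rank | cities.code | cities.yr | cities.owner
green | LA | 8 | 9 | Z1 | 8 | eve
gray | NY | 90 | 4 | Z3 | 90 | alice
green | SF | 70 | 9 | X2 | 70 | dave
green | SF | 70 | 9 | Y1 | 70 | eve
blue | SF | 90 | 4 | Z3 | 90 | alice
After GROUP BY (3 rows):
cities.yr | max_yr
8 | 8
90 | 90
70 | 70

== RESULT ==
cities.yr | max_yr
8 | 8
90 | 90
70 | 70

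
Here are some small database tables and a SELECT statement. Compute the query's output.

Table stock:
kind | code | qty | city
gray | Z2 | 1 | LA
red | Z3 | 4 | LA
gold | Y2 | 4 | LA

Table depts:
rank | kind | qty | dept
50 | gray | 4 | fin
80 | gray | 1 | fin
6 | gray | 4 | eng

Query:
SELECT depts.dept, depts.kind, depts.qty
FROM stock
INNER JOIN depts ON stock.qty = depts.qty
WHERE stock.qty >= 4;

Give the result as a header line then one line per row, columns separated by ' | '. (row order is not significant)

After JOIN depts (5 rows):
stock.kind | stock.code | stock.qty | stock.city | depts.rank | depts.kind | depts.qty | depts.dept
gray | Z2 | 1 | LA | 80 | gray | 1 | fin
red | Z3 | 4 | LA | 50 | gray | 4 | fin
red | Z3 | 4 | LA | 6 | gray | 4 | eng
gold | Y2 | 4 | LA | 50 | gray | 4 | fin
gold | Y2 | 4 | LA | 6 | gray | 4 | eng
After WHERE (4 rows):
stock.kind | stock.code | stock.qty | stock.city | depts.rank | depts.kind | depts.qty | depts.dept
red | Z3 | 4 | LA | 50 | gray | 4 | fin
red | Z3 | 4 | LA | 6 | gray | 4 | eng
gold | Y2 | 4 | LA | 50 | gray | 4 | fin
gold | Y2 | 4 | LA | 6 | gray | 4 | eng
After SELECT (4 rows):
depts.dept | depts.kind | depts.qty
fin | gray | 4
eng | gray | 4
fin | gray | 4
eng | gray | 4

== RESULT ==
depts.dept | depts.kind | depts.qty
fin | gray | 4
eng | gray | 4
fin | gray | 4
eng | gray | 4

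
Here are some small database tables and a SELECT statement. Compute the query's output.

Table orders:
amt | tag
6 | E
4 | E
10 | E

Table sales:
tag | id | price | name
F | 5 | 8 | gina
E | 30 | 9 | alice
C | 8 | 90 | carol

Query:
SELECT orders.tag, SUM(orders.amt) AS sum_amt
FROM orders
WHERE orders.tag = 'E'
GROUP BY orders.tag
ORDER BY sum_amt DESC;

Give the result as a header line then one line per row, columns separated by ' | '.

After WHERE (3 rows):
orders.amt | orders.tag
6 | E
4 | E
10 | E
After GROUP BY (1 rows):
orders.tag | sum_amt
E | 20
After ORDER BY (1 rows):
orders.tag | sum_amt
E | 20

== RESULT ==
orders.tag | sum_amt
E | 20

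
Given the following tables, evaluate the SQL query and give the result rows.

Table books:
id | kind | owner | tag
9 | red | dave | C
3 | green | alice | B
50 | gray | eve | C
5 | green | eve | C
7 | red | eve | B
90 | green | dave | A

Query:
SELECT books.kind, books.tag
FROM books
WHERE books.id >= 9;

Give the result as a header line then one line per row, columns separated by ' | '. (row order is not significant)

== RESULT ==
books.kind | books.tag
red | C
gray | C
green | A

Derivation:
After WHERE (3 rows):
books.id | books.kind | books.owner | books.tag
9 | red | dave | C
50 | gray | eve | C
90 | green | dave | A
After SELECT (3 rows):
books.kind | books.tag
red | C
gray | C
green | A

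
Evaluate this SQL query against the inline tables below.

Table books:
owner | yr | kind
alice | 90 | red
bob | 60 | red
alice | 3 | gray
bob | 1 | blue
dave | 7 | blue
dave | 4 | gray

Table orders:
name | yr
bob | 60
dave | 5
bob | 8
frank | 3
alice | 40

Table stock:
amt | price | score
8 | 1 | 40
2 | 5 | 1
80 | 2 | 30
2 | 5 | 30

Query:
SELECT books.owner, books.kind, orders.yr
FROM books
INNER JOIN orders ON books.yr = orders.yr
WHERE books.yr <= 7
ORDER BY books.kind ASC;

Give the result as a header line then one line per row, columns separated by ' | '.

After JOIN orders (2 rows):
books.owner | books.yr | books.kind | orders.name | orders.yr
bob | 60 | red | bob | 60
alice | 3 | gray | frank | 3
After WHERE (1 rows):
books.owner | books.yr | books.kind | orders.name | orders.yr
alice | 3 | gray | frank | 3
After SELECT (1 rows):
books.owner | books.kind | orders.yr
alice | gray | 3
After ORDER BY (1 rows):
books.owner | books.kind | orders.yr
alice | gray | 3

== RESULT ==
books.owner | books.kind | orders.yr
alice | gray | 3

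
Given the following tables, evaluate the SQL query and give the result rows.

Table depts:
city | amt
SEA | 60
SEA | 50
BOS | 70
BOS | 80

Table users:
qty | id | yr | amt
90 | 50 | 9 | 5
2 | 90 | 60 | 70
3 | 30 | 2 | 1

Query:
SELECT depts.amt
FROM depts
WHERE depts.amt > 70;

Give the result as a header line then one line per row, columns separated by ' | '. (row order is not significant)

After WHERE (1 rows):
depts.city | depts.amt
BOS | 80
After SELECT (1 rows):
depts.amt
80

== RESULT ==
depts.amt
80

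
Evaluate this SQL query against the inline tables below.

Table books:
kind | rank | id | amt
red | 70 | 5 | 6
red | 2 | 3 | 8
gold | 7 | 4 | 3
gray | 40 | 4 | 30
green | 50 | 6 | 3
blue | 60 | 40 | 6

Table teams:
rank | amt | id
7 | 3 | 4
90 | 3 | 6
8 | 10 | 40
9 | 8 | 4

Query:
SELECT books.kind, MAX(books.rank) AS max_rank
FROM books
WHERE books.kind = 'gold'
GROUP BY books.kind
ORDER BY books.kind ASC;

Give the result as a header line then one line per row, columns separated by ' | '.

== RESULT ==
books.kind | max_rank
gold | 7

Derivation:
After WHERE (1 rows):
books.kind | books.rank | books.id | books.amt
gold | 7 | 4 | 3
After GROUP BY (1 rows):
books.kind | max_rank
gold | 7
After ORDER BY (1 rows):
books.kind | max_rank
gold | 7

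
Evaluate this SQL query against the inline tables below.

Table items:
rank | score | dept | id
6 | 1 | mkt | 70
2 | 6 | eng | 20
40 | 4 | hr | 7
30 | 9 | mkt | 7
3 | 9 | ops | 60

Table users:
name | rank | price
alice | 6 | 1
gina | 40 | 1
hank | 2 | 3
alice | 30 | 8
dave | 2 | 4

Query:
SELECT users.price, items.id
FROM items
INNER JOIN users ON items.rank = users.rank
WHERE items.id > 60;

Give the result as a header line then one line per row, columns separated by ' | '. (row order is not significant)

After JOIN users (5 rows):
items.rank | items.score | items.dept | items.id | users.name | users.rank | users.price
6 | 1 | mkt | 70 | alice | 6 | 1
2 | 6 | eng | 20 | hank | 2 | 3
2 | 6 | eng | 20 | dave | 2 | 4
40 | 4 | hr | 7 | gina | 40 | 1
30 | 9 | mkt | 7 | alice | 30 | 8
After WHERE (1 rows):
items.rank | items.score | items.dept | items.id | users.name | users.rank | users.price
6 | 1 | mkt | 70 | alice | 6 | 1
After SELECT (1 rows):
users.price | items.id
1 | 70

== RESULT ==
users.price | items.id
1 | 70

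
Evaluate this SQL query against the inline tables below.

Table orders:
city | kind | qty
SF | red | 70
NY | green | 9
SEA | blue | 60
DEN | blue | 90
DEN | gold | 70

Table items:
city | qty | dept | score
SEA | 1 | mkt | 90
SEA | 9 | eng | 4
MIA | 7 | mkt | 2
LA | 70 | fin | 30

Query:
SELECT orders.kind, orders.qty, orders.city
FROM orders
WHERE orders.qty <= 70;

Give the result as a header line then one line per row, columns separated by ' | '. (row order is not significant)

After WHERE (4 rows):
orders.city | orders.kind | orders.qty
SF | red | 70
NY | green | 9
SEA | blue | 60
DEN | gold | 70
After SELECT (4 rows):
orders.kind | orders.qty | orders.city
red | 70 | SF
green | 9 | NY
blue | 60 | SEA
gold | 70 | DEN

== RESULT ==
orders.kind | orders.qty | orders.city
red | 70 | SF
green | 9 | NY
blue | 60 | SEA
gold | 70 | DEN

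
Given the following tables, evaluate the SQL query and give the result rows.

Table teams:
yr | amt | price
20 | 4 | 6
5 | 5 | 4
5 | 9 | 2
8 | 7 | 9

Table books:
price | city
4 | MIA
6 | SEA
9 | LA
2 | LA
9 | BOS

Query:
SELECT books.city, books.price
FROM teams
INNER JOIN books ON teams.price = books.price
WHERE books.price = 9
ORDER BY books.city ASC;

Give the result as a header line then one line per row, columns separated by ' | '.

After JOIN books (5 rows):
teams.yr | teams.amt | teams.price | books.price | books.city
20 | 4 | 6 | 6 | SEA
5 | 5 | 4 | 4 | MIA
5 | 9 | 2 | 2 | LA
8 | 7 | 9 | 9 | LA
8 | 7 | 9 | 9 | BOS
After WHERE (2 rows):
teams.yr | teams.amt | teams.price | books.price | books.city
8 | 7 | 9 | 9 | LA
8 | 7 | 9 | 9 | BOS
After SELECT (2 rows):
books.city | books.price
LA | 9
BOS | 9
After ORDER BY (2 rows):
books.city | books.price
BOS | 9
LA | 9

== RESULT ==
books.city | books.price
BOS | 9
LA | 9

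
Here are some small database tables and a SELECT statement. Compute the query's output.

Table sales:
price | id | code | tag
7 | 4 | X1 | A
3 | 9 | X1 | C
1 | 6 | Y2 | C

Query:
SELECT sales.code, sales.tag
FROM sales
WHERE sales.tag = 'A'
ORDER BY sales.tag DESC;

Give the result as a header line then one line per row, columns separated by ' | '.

== RESULT ==
sales.code | sales.tag
X1 | A

Derivation:
After WHERE (1 rows):
sales.price | sales.id | sales.code | sales.tag
7 | 4 | X1 | A
After SELECT (1 rows):
sales.code | sales.tag
X1 | A
After ORDER BY (1 rows):
sales.code | sales.tag
X1 | A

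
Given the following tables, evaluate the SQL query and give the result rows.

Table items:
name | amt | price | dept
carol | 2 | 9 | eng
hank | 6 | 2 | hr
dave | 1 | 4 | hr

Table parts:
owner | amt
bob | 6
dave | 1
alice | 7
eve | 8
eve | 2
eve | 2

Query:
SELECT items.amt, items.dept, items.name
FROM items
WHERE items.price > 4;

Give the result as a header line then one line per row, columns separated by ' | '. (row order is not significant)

After WHERE (1 rows):
items.name | items.amt | items.price | items.dept
carol | 2 | 9 | eng
After SELECT (1 rows):
items.amt | items.dept | items.name
2 | eng | carol

== RESULT ==
items.amt | items.dept | items.name
2 | eng | carol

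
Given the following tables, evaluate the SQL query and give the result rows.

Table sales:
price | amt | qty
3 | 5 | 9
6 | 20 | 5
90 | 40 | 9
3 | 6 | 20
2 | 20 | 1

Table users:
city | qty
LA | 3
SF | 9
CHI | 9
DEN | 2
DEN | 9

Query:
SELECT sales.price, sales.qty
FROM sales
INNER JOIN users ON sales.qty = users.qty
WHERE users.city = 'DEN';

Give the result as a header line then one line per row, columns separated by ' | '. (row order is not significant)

== RESULT ==
sales.price | sales.qty
3 | 9
90 | 9

Derivation:
After JOIN users (6 rows):
sales.price | sales.amt | sales.qty | users.city | users.qty
3 | 5 | 9 | SF | 9
3 | 5 | 9 | CHI | 9
3 | 5 | 9 | DEN | 9
90 | 40 | 9 | SF | 9
90 | 40 | 9 | CHI | 9
90 | 40 | 9 | DEN | 9
After WHERE (2 rows):
sales.price | sales.amt | sales.qty | users.city | users.qty
3 | 5 | 9 | DEN | 9
90 | 40 | 9 | DEN | 9
After SELECT (2 rows):
sales.price | sales.qty
3 | 9
90 | 9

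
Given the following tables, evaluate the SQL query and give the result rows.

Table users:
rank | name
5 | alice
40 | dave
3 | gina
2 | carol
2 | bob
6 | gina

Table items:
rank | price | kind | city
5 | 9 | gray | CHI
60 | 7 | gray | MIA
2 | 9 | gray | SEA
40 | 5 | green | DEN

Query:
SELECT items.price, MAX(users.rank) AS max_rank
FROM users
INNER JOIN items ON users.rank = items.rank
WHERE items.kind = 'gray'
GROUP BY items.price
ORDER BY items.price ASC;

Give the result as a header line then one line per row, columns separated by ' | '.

== RESULT ==
items.price | max_rank
9 | 5

Derivation:
After JOIN items (4 rows):
users.rank | users.name | items.rank | items.price | items.kind | items.city
5 | alice | 5 | 9 | gray | CHI
40 | dave | 40 | 5 | green | DEN
2 | carol | 2 | 9 | gray | SEA
2 | bob | 2 | 9 | gray | SEA
After WHERE (3 rows):
users.rank | users.name | items.rank | items.price | items.kind | items.city
5 | alice | 5 | 9 | gray | CHI
2 | carol | 2 | 9 | gray | SEA
2 | bob | 2 | 9 | gray | SEA
After GROUP BY (1 rows):
items.price | max_rank
9 | 5
After ORDER BY (1 rows):
items.price | max_rank
9 | 5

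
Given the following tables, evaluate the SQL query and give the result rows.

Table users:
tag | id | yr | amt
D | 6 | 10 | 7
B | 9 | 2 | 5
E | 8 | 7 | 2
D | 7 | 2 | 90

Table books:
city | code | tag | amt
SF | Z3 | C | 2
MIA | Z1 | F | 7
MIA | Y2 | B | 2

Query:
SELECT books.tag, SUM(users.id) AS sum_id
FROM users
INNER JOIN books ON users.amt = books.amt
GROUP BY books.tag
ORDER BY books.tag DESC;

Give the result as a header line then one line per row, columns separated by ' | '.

After JOIN books (3 rows):
users.tag | users.id | users.yr | users.amt | books.city | books.code | books.tag | books.amt
D | 6 | 10 | 7 | MIA | Z1 | F | 7
E | 8 | 7 | 2 | SF | Z3 | C | 2
E | 8 | 7 | 2 | MIA | Y2 | B | 2
After GROUP BY (3 rows):
books.tag | sum_id
F | 6
C | 8
B | 8
After ORDER BY (3 rows):
books.tag | sum_id
F | 6
C | 8
B | 8

== RESULT ==
books.tag | sum_id
F | 6
C | 8
B | 8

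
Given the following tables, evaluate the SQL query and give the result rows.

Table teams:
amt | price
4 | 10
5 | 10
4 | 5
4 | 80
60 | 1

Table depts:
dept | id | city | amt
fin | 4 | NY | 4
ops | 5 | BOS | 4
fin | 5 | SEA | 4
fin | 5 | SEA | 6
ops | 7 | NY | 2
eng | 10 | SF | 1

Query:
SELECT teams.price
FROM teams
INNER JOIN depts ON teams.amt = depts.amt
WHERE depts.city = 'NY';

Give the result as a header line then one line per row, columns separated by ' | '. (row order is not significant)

== RESULT ==
teams.price
10
5
80

Derivation:
After JOIN depts (9 rows):
teams.amt | teams.price | depts.dept | depts.id | depts.city | depts.amt
4 | 10 | fin | 4 | NY | 4
4 | 10 | ops | 5 | BOS | 4
4 | 10 | fin | 5 | SEA | 4
4 | 5 | fin | 4 | NY | 4
4 | 5 | ops | 5 | BOS | 4
4 | 5 | fin | 5 | SEA | 4
4 | 80 | fin | 4 | NY | 4
4 | 80 | ops | 5 | BOS | 4
4 | 80 | fin | 5 | SEA | 4
After WHERE (3 rows):
teams.amt | teams.price | depts.dept | depts.id | depts.city | depts.amt
4 | 10 | fin | 4 | NY | 4
4 | 5 | fin | 4 | NY | 4
4 | 80 | fin | 4 | NY | 4
After SELECT (3 rows):
teams.price
10
5
80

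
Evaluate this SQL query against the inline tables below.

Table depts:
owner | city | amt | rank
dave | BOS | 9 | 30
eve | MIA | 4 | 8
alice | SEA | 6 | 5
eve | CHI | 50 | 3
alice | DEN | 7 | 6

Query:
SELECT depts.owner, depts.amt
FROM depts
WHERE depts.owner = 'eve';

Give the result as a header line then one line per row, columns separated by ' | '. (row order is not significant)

After WHERE (2 rows):
depts.owner | depts.city | depts.amt | depts.rank
eve | MIA | 4 | 8
eve | CHI | 50 | 3
After SELECT (2 rows):
depts.owner | depts.amt
eve | 4
eve | 50

== RESULT ==
depts.owner | depts.amt
eve | 4
eve | 50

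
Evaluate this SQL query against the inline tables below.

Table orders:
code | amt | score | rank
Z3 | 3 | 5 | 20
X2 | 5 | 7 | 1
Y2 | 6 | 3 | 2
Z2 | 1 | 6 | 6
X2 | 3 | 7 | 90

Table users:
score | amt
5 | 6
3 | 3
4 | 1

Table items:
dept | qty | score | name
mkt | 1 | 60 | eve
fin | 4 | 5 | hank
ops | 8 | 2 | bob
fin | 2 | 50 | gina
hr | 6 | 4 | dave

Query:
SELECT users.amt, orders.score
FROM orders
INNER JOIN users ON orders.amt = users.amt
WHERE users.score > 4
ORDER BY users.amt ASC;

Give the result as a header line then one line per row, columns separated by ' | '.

== RESULT ==
users.amt | orders.score
6 | 3

Derivation:
After JOIN users (4 rows):
orders.code | orders.amt | orders.score | orders.rank | users.score | users.amt
Z3 | 3 | 5 | 20 | 3 | 3
Y2 | 6 | 3 | 2 | 5 | 6
Z2 | 1 | 6 | 6 | 4 | 1
X2 | 3 | 7 | 90 | 3 | 3
After WHERE (1 rows):
orders.code | orders.amt | orders.score | orders.rank | users.score | users.amt
Y2 | 6 | 3 | 2 | 5 | 6
After SELECT (1 rows):
users.amt | orders.score
6 | 3
After ORDER BY (1 rows):
users.amt | orders.score
6 | 3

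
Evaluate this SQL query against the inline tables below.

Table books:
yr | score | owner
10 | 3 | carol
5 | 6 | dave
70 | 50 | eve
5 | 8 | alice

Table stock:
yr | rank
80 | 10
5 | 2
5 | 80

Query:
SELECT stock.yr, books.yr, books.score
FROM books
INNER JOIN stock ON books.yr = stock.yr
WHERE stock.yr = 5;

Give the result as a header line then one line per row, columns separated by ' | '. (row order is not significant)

== RESULT ==
stock.yr | books.yr | books.score
5 | 5 | 6
5 | 5 | 6
5 | 5 | 8
5 | 5 | 8

Derivation:
After JOIN stock (4 rows):
books.yr | books.score | books.owner | stock.yr | stock.rank
5 | 6 | dave | 5 | 2
5 | 6 | dave | 5 | 80
5 | 8 | alice | 5 | 2
5 | 8 | alice | 5 | 80
After WHERE (4 rows):
books.yr | books.score | books.owner | stock.yr | stock.rank
5 | 6 | dave | 5 | 2
5 | 6 | dave | 5 | 80
5 | 8 | alice | 5 | 2
5 | 8 | alice | 5 | 80
After SELECT (4 rows):
stock.yr | books.yr | books.score
5 | 5 | 6
5 | 5 | 6
5 | 5 | 8
5 | 5 | 8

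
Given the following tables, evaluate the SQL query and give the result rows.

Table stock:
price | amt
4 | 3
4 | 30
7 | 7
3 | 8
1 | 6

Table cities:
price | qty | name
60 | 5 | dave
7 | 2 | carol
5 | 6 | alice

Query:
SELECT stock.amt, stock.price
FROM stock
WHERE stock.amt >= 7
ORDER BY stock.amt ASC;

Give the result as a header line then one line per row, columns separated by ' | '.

== RESULT ==
stock.amt | stock.price
7 | 7
8 | 3
30 | 4

Derivation:
After WHERE (3 rows):
stock.price | stock.amt
4 | 30
7 | 7
3 | 8
After SELECT (3 rows):
stock.amt | stock.price
30 | 4
7 | 7
8 | 3
After ORDER BY (3 rows):
stock.amt | stock.price
7 | 7
8 | 3
30 | 4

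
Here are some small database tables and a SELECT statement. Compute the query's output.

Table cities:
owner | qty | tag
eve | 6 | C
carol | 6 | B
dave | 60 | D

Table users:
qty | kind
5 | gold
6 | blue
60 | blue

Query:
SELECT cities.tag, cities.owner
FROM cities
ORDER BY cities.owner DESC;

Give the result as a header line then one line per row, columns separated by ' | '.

== RESULT ==
cities.tag | cities.owner
C | eve
D | dave
B | carol

Derivation:
After SELECT (3 rows):
cities.tag | cities.owner
C | eve
B | carol
D | dave
After ORDER BY (3 rows):
cities.tag | cities.owner
C | eve
D | dave
B | carol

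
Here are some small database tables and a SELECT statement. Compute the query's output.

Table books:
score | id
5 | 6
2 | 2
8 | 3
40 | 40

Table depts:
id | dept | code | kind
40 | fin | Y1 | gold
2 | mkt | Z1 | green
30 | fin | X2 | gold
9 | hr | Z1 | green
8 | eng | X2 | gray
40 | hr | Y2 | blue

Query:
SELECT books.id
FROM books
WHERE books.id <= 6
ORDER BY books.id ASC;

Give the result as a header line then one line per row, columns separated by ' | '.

After WHERE (3 rows):
books.score | books.id
5 | 6
2 | 2
8 | 3
After SELECT (3 rows):
books.id
6
2
3
After ORDER BY (3 rows):
books.id
2
3
6

== RESULT ==
books.id
2
3
6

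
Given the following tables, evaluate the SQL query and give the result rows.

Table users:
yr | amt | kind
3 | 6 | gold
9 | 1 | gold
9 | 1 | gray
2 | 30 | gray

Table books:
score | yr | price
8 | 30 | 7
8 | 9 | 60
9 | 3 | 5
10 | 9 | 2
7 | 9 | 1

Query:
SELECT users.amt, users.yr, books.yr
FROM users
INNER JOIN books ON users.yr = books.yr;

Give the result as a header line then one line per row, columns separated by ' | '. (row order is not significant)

== RESULT ==
users.amt | users.yr | books.yr
6 | 3 | 3
1 | 9 | 9
1 | 9 | 9
1 | 9 | 9
1 | 9 | 9
1 | 9 | 9
1 | 9 | 9

Derivation:
After JOIN books (7 rows):
users.yr | users.amt | users.kind | books.score | books.yr | books.price
3 | 6 | gold | 9 | 3 | 5
9 | 1 | gold | 8 | 9 | 60
9 | 1 | gold | 10 | 9 | 2
9 | 1 | gold | 7 | 9 | 1
9 | 1 | gray | 8 | 9 | 60
9 | 1 | gray | 10 | 9 | 2
9 | 1 | gray | 7 | 9 | 1
After SELECT (7 rows):
users.amt | users.yr | books.yr
6 | 3 | 3
1 | 9 | 9
1 | 9 | 9
1 | 9 | 9
1 | 9 | 9
1 | 9 | 9
1 | 9 | 9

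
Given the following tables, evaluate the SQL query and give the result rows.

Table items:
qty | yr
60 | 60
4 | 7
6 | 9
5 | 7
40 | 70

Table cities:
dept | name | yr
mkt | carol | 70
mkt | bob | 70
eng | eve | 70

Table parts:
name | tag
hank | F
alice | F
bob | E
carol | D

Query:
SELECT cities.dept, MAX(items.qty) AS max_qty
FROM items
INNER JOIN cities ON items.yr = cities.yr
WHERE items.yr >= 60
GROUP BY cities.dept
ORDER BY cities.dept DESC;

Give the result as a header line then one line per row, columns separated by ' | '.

== RESULT ==
cities.dept | max_qty
mkt | 40
eng | 40

Derivation:
After JOIN cities (3 rows):
items.qty | items.yr | cities.dept | cities.name | cities.yr
40 | 70 | mkt | carol | 70
40 | 70 | mkt | bob | 70
40 | 70 | eng | eve | 70
After WHERE (3 rows):
items.qty | items.yr | cities.dept | cities.name | cities.yr
40 | 70 | mkt | carol | 70
40 | 70 | mkt | bob | 70
40 | 70 | eng | eve | 70
After GROUP BY (2 rows):
cities.dept | max_qty
mkt | 40
eng | 40
After ORDER BY (2 rows):
cities.dept | max_qty
mkt | 40
eng | 40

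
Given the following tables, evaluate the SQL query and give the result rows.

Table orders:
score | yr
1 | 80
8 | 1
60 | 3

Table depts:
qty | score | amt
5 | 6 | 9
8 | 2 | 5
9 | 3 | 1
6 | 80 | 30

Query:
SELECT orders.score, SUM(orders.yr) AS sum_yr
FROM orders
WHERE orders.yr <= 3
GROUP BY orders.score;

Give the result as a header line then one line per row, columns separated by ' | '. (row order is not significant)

== RESULT ==
orders.score | sum_yr
8 | 1
60 | 3

Derivation:
After WHERE (2 rows):
orders.score | orders.yr
8 | 1
60 | 3
After GROUP BY (2 rows):
orders.score | sum_yr
8 | 1
60 | 3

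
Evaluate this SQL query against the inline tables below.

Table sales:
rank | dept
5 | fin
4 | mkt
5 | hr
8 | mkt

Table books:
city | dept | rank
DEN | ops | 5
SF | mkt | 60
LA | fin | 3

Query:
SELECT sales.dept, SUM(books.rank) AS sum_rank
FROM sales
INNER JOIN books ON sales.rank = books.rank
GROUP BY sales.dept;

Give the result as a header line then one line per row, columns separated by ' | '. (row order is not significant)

== RESULT ==
sales.dept | sum_rank
fin | 5
hr | 5

Derivation:
After JOIN books (2 rows):
sales.rank | sales.dept | books.city | books.dept | books.rank
5 | fin | DEN | ops | 5
5 | hr | DEN | ops | 5
After GROUP BY (2 rows):
sales.dept | sum_rank
fin | 5
hr | 5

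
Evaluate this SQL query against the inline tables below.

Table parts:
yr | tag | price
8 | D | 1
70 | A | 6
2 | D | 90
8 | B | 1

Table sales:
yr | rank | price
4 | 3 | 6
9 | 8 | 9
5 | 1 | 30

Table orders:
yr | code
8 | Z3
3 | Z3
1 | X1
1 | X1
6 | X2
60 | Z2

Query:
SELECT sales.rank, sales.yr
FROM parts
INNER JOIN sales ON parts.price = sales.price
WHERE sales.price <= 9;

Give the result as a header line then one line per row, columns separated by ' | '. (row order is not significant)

== RESULT ==
sales.rank | sales.yr
3 | 4

Derivation:
After JOIN sales (1 rows):
parts.yr | parts.tag | parts.price | sales.yr | sales.rank | sales.price
70 | A | 6 | 4 | 3 | 6
After WHERE (1 rows):
parts.yr | parts.tag | parts.price | sales.yr | sales.rank | sales.price
70 | A | 6 | 4 | 3 | 6
After SELECT (1 rows):
sales.rank | sales.yr
3 | 4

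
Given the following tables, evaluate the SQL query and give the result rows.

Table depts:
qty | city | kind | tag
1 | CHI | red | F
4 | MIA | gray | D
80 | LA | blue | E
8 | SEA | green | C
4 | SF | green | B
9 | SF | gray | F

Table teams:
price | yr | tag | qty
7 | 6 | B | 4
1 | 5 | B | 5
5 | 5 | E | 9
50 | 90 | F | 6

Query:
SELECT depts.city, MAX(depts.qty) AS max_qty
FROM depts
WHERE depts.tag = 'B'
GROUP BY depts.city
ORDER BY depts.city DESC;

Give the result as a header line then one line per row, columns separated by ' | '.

After WHERE (1 rows):
depts.qty | depts.city | depts.kind | depts.tag
4 | SF | green | B
After GROUP BY (1 rows):
depts.city | max_qty
SF | 4
After ORDER BY (1 rows):
depts.city | max_qty
SF | 4

== RESULT ==
depts.city | max_qty
SF | 4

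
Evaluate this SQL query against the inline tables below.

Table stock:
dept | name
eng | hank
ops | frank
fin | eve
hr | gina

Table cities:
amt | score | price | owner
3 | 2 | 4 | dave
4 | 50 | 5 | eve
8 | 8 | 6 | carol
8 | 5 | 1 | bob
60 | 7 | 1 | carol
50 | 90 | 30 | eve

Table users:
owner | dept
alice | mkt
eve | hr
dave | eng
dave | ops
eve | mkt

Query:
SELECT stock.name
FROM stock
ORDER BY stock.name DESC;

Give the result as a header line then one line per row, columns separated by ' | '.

After SELECT (4 rows):
stock.name
hank
frank
eve
gina
After ORDER BY (4 rows):
stock.name
hank
gina
frank
eve

== RESULT ==
stock.name
hank
gina
frank
eve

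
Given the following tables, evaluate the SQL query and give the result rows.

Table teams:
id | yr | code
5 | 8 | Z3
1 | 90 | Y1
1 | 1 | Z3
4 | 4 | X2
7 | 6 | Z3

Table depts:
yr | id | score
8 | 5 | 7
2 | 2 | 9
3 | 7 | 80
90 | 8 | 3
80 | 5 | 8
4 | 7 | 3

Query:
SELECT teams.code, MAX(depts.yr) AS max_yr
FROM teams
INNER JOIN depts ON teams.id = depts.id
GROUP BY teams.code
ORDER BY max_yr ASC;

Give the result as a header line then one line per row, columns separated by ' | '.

After JOIN depts (4 rows):
teams.id | teams.yr | teams.code | depts.yr | depts.id | depts.score
5 | 8 | Z3 | 8 | 5 | 7
5 | 8 | Z3 | 80 | 5 | 8
7 | 6 | Z3 | 3 | 7 | 80
7 | 6 | Z3 | 4 | 7 | 3
After GROUP BY (1 rows):
teams.code | max_yr
Z3 | 80
After ORDER BY (1 rows):
teams.code | max_yr
Z3 | 80

== RESULT ==
teams.code | max_yr
Z3 | 80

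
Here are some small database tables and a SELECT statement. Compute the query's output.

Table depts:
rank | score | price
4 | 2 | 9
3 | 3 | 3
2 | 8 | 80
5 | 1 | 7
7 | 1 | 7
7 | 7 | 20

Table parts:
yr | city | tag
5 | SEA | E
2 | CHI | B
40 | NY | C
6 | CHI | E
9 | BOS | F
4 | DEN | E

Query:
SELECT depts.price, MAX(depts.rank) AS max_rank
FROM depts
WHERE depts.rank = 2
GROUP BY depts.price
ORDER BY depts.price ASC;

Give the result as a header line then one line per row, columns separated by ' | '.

After WHERE (1 rows):
depts.rank | depts.score | depts.price
2 | 8 | 80
After GROUP BY (1 rows):
depts.price | max_rank
80 | 2
After ORDER BY (1 rows):
depts.price | max_rank
80 | 2

== RESULT ==
depts.price | max_rank
80 | 2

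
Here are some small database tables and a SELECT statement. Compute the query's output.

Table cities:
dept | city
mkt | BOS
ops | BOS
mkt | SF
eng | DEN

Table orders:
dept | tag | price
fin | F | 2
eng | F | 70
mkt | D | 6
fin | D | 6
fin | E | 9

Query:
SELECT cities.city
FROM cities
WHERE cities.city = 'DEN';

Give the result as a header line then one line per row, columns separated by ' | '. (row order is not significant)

After WHERE (1 rows):
cities.dept | cities.city
eng | DEN
After SELECT (1 rows):
cities.city
DEN

== RESULT ==
cities.city
DEN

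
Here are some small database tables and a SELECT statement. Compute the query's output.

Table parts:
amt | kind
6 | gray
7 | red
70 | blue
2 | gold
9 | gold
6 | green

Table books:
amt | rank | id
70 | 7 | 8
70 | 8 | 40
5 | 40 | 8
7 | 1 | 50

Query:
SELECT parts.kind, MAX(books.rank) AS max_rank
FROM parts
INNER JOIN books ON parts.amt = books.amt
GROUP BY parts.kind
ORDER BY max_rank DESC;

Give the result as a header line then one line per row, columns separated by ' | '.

== RESULT ==
parts.kind | max_rank
blue | 8
red | 1

Derivation:
After JOIN books (3 rows):
parts.amt | parts.kind | books.amt | books.rank | books.id
7 | red | 7 | 1 | 50
70 | blue | 70 | 7 | 8
70 | blue | 70 | 8 | 40
After GROUP BY (2 rows):
parts.kind | max_rank
red | 1
blue | 8
After ORDER BY (2 rows):
parts.kind | max_rank
blue | 8
red | 1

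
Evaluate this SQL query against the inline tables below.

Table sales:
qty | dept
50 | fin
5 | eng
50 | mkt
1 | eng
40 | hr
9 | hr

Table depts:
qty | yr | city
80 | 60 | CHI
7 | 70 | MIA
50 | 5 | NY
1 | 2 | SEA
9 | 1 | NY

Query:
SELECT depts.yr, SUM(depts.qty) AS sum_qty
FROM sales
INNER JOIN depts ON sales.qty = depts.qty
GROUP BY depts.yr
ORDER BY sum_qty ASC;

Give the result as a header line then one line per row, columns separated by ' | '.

After JOIN depts (4 rows):
sales.qty | sales.dept | depts.qty | depts.yr | depts.city
50 | fin | 50 | 5 | NY
50 | mkt | 50 | 5 | NY
1 | eng | 1 | 2 | SEA
9 | hr | 9 | 1 | NY
After GROUP BY (3 rows):
depts.yr | sum_qty
5 | 100
2 | 1
1 | 9
After ORDER BY (3 rows):
depts.yr | sum_qty
2 | 1
1 | 9
5 | 100

== RESULT ==
depts.yr | sum_qty
2 | 1
1 | 9
5 | 100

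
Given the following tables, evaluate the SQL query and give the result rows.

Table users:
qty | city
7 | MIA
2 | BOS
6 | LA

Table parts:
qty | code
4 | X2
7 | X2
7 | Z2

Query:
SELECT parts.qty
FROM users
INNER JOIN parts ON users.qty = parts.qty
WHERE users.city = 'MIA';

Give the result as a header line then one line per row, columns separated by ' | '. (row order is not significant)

== RESULT ==
parts.qty
7
7

Derivation:
After JOIN parts (2 rows):
users.qty | users.city | parts.qty | parts.code
7 | MIA | 7 | X2
7 | MIA | 7 | Z2
After WHERE (2 rows):
users.qty | users.city | parts.qty | parts.code
7 | MIA | 7 | X2
7 | MIA | 7 | Z2
After SELECT (2 rows):
parts.qty
7
7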